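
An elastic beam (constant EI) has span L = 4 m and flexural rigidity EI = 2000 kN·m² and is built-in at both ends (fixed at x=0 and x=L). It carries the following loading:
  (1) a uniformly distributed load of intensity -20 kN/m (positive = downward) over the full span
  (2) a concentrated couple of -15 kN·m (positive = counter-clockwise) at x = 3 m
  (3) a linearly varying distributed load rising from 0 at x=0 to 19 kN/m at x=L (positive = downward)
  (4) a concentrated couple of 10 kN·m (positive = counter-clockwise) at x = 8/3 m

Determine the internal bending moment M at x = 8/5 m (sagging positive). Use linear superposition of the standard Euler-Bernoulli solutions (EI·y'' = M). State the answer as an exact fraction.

M(8/5) = -41591/6000 kN·m

Load 1 — uniform load w=-20 kN/m over full span:
  M_1 = wLx/2 - wL²/12 - wx²/2 = (-20)·4·(8/5)/2 - (-20)·4²/12 - (-20)·(8/5)²/2 = -176/15 kN·m
Load 2 — applied couple M₀=-15 kN·m at a=3 m (b=L-a=1):
  M_2 = R_Ax - M_A  [x≤a] with R_A=-135/32, M_A=-75/16 = (-135/32)·(8/5) - (-75/16) = -33/16 kN·m
Load 3 — triangular load w₀=19 kN/m (0→w₀ over full span):
  M_3 = 3w₀Lx/20 - w₀L²/30 - w₀x³/(6L) = 3·19·4·(8/5)/20 - 19·4²/30 - 19·(8/5)³/(6·4) = 608/125 kN·m
Load 4 — applied couple M₀=10 kN·m at a=8/3 m (b=L-a=4/3):
  M_4 = R_Ax - M_A  [x≤a] with R_A=10/3, M_A=10/3 = (10/3)·(8/5) - (10/3) = 2 kN·m
Superposition: M = Σ M_i = -41591/6000 kN·m ≈ -6.931833 kN·m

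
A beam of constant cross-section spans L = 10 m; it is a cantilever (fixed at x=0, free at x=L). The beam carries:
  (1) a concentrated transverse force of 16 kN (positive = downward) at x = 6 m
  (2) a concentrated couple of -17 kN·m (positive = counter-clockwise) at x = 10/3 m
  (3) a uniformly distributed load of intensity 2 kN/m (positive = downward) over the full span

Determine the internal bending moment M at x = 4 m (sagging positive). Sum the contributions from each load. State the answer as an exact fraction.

Load 1 — point force P=16 kN at a=6 m (b=L-a=4):
  M_1 = -P(a-x)  [x≤a] = -16·(6-4) = -32 kN·m
Load 2 — applied couple M₀=-17 kN·m at a=10/3 m (b=L-a=20/3):
  M_2 = 0  [x>a] = 0 kN·m
Load 3 — uniform load w=2 kN/m over full span:
  M_3 = -w(L-x)²/2 = -2·(10-4)²/2 = -36 kN·m
Superposition: M = Σ M_i = -68 kN·m ≈ -68.000000 kN·m

M(4) = -68 kN·m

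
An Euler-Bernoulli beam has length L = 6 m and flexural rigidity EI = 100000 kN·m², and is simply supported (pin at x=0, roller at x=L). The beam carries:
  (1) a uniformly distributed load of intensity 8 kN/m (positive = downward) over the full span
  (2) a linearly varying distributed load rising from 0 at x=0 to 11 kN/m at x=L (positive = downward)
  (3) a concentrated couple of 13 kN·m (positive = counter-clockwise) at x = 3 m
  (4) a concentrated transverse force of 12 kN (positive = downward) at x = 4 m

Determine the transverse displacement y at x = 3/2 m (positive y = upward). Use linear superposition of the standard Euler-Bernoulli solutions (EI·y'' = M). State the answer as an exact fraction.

y(3/2) = -3949/2048000 m

Load 1 — uniform load w=8 kN/m over full span:
  y_1 = -wx(L³-2Lx²+x³)/(24EI) = -8·(3/2)·(6³-2·6·(3/2)²+(3/2)³)/(24·100000) = -1539/1600000 m
Load 2 — triangular load w₀=11 kN/m (0→w₀ over full span):
  y_2 = -w₀x(7L⁴-10L²x²+3x⁴)/(360LEI) = -11·(3/2)·(7·6⁴-10·6²·(3/2)²+3·(3/2)⁴)/(360·6·100000) = -32373/51200000 m
Load 3 — applied couple M₀=13 kN·m at a=3 m (b=L-a=3):
  y_3 = (M₀x³/(6L)+C₁x)/EI  [x≤a] with C₁=M₀(3b²-L²)/(6L)=-13/4 = (13·(3/2)³/(6·6)+(-13/4)·(3/2))/100000 = -117/3200000 m
Load 4 — point force P=12 kN at a=4 m (b=L-a=2):
  y_4 = -Pbx(L²-b²-x²)/(6LEI)  [x≤a] = -12·2·(3/2)·(6²-2²-(3/2)²)/(6·6·100000) = -119/400000 m
Superposition: y = Σ y_i = -3949/2048000 m ≈ -0.001928 m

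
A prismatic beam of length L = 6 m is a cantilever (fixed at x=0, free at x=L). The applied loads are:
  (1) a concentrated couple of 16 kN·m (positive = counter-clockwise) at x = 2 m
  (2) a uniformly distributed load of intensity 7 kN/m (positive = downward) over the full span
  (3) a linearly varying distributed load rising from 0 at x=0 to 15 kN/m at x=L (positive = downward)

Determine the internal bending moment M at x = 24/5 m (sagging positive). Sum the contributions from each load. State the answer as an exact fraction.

M(24/5) = -378/25 kN·m

Load 1 — applied couple M₀=16 kN·m at a=2 m (b=L-a=4):
  M_1 = 0  [x>a] = 0 kN·m
Load 2 — uniform load w=7 kN/m over full span:
  M_2 = -w(L-x)²/2 = -7·(6-(24/5))²/2 = -126/25 kN·m
Load 3 — triangular load w₀=15 kN/m (0→w₀ over full span):
  M_3 = w₀Lx/2 - w₀L²/3 - w₀x³/(6L) = 15·6·(24/5)/2 - 15·6²/3 - 15·(24/5)³/(6·6) = -252/25 kN·m
Superposition: M = Σ M_i = -378/25 kN·m ≈ -15.120000 kN·m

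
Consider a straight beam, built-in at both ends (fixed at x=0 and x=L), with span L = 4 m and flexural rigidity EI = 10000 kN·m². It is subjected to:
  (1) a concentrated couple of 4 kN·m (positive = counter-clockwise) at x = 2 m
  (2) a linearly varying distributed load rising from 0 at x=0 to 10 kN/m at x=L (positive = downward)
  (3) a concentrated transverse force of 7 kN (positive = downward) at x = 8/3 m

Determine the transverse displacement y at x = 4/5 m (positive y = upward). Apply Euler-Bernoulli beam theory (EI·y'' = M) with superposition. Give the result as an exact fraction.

Load 1 — applied couple M₀=4 kN·m at a=2 m (b=L-a=2):
  y_1 = (R_Ax³/6 - M_Ax²/2)/EI  [x≤a] with R_A=3/2, M_A=1 = ((3/2)·(4/5)³/6 - 1·(4/5)²/2)/10000 = -3/156250 m
Load 2 — triangular load w₀=10 kN/m (0→w₀ over full span):
  y_2 = -w₀x²(L-x)²(x+2L)/(120LEI) = -10·(4/5)²·(4-(4/5))²·((4/5)+2·4)/(120·4·10000) = -704/5859375 m
Load 3 — point force P=7 kN at a=8/3 m (b=L-a=4/3):
  y_3 = -Pb²x²(3aL-(3a+b)x)/(6L³EI)  [x≤a] = -7·(4/3)²·(4/5)²·(3·(8/3)·4-(3·(8/3)+(4/3))·(4/5))/(6·4³·10000) = -322/6328125 m
Superposition: y = Σ y_i = -60191/316406250 m ≈ -0.000190 m

y(4/5) = -60191/316406250 m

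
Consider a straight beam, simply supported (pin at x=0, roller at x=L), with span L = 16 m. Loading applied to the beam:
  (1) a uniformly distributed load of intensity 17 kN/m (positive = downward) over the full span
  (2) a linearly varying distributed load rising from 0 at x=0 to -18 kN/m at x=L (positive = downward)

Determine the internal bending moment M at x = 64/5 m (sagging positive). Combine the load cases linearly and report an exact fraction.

M(64/5) = 15872/125 kN·m

Load 1 — uniform load w=17 kN/m over full span:
  M_1 = wx(L-x)/2 = 17·(64/5)·(16-(64/5))/2 = 8704/25 kN·m
Load 2 — triangular load w₀=-18 kN/m (0→w₀ over full span):
  M_2 = w₀Lx/6 - w₀x³/(6L) = (-18)·16·(64/5)/6 - (-18)·(64/5)³/(6·16) = -27648/125 kN·m
Superposition: M = Σ M_i = 15872/125 kN·m ≈ 126.976000 kN·m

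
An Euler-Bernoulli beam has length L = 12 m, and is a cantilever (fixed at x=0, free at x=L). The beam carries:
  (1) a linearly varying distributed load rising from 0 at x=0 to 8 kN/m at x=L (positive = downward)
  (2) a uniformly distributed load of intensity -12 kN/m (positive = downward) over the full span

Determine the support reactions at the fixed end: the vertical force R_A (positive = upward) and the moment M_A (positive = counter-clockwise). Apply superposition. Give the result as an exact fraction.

R_A = -96 kN, M_A = -480 kN·m

Load 1 — triangular load w₀=8 kN/m (0→w₀ over full span):
  R_A = w₀L/2 = 8·12/2 = 48 kN
  M_A = w₀L²/3 = 8·12²/3 = 384 kN·m
Load 2 — uniform load w=-12 kN/m over full span:
  R_A = wL = (-12)·12 = -144 kN
  M_A = wL²/2 = (-12)·12²/2 = -864 kN·m
Superposition: R_A = -96 kN, M_A = -480 kN·m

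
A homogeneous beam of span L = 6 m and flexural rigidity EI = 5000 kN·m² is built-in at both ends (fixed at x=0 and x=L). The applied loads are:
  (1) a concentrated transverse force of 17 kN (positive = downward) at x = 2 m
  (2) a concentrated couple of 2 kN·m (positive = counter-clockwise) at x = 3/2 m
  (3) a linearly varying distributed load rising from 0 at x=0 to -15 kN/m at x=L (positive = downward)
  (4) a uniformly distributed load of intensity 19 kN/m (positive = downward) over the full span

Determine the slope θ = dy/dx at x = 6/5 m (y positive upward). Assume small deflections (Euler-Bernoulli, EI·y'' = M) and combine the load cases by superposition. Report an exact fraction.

θ(6/5) = -5453/937500 rad

Load 1 — point force P=17 kN at a=2 m (b=L-a=4):
  θ_1 = -Pb²x(2aL-(3a+b)x)/(2L³EI)  [x≤a] = -17·4²·(6/5)·(2·2·6-(3·2+4)·(6/5))/(2·6³·5000) = -17/9375 rad
Load 2 — applied couple M₀=2 kN·m at a=3/2 m (b=L-a=9/2):
  θ_2 = (R_Ax²/2 - M_Ax)/EI  [x≤a] with R_A=3/8, M_A=-3/8 = ((3/8)·(6/5)²/2 - (-3/8)·(6/5))/5000 = 9/62500 rad
Load 3 — triangular load w₀=-15 kN/m (0→w₀ over full span):
  θ_3 = -w₀(2x(L-x)(L-2x)(x+2L)+x²(L-x)²)/(120LEI) = -(-15)·(2·(6/5)·(6-(6/5))·(6-2·(6/5))·((6/5)+2·6)+(6/5)²·(6-(6/5))²)/(120·6·5000) = 189/78125 rad
Load 4 — uniform load w=19 kN/m over full span:
  θ_4 = -wx(L-x)(L-2x)/(12EI) = -19·(6/5)·(6-(6/5))·(6-2·(6/5))/(12·5000) = -513/78125 rad
Superposition: θ = Σ θ_i = -5453/937500 rad ≈ -0.005817 rad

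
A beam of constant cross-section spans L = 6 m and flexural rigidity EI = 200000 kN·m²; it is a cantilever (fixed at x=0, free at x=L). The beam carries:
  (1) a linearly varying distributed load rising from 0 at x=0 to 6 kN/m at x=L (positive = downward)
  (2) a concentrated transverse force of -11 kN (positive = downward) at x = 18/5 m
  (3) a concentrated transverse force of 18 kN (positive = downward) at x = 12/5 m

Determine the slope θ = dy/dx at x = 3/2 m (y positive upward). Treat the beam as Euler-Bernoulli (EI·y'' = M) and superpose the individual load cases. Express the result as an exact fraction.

Load 1 — triangular load w₀=6 kN/m (0→w₀ over full span):
  θ_1 = (w₀Lx²/4-w₀L²x/3-w₀x⁴/(24L))/EI = (6·6·(3/2)²/4-6·6²·(3/2)/3-6·(3/2)⁴/(24·6))/200000 = -11259/25600000 rad
Load 2 — point force P=-11 kN at a=18/5 m (b=L-a=12/5):
  θ_2 = -Px(2a-x)/(2EI)  [x≤a] = -(-11)·(3/2)·(2·(18/5)-(3/2))/(2·200000) = 1881/8000000 rad
Load 3 — point force P=18 kN at a=12/5 m (b=L-a=18/5):
  θ_3 = -Px(2a-x)/(2EI)  [x≤a] = -18·(3/2)·(2·(12/5)-(3/2))/(2·200000) = -891/4000000 rad
Superposition: θ = Σ θ_i = -54711/128000000 rad ≈ -0.000427 rad

θ(3/2) = -54711/128000000 rad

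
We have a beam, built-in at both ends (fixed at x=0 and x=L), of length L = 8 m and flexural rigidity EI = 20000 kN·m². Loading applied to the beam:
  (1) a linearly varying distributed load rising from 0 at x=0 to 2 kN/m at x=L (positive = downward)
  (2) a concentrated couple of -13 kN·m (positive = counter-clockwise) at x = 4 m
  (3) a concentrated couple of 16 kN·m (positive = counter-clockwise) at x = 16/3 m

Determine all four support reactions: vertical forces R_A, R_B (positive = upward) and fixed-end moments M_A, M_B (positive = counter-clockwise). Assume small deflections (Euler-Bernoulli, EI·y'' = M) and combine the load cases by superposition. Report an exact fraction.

Load 1 — triangular load w₀=2 kN/m (0→w₀ over full span):
  R_A = 3w₀L/20 = 3·2·8/20 = 12/5 kN
  M_A = w₀L²/30 = 2·8²/30 = 64/15 kN·m
  R_B = 7w₀L/20 = 7·2·8/20 = 28/5 kN
  M_B = -w₀L²/20 = -2·8²/20 = -32/5 kN·m
Load 2 — applied couple M₀=-13 kN·m at a=4 m (b=L-a=4):
  R_A = 6M₀ab/L³ = 6·(-13)·4·4/8³ = -39/16 kN
  M_A = M₀b(2a-b)/L² = (-13)·4·(2·4-4)/8² = -13/4 kN·m
  R_B = -6M₀ab/L³ = -6·(-13)·4·4/8³ = 39/16 kN
  M_B = M₀a(2b-a)/L² = (-13)·4·(2·4-4)/8² = -13/4 kN·m
Load 3 — applied couple M₀=16 kN·m at a=16/3 m (b=L-a=8/3):
  R_A = 6M₀ab/L³ = 6·16·(16/3)·(8/3)/8³ = 8/3 kN
  M_A = M₀b(2a-b)/L² = 16·(8/3)·(2·(16/3)-(8/3))/8² = 16/3 kN·m
  R_B = -6M₀ab/L³ = -6·16·(16/3)·(8/3)/8³ = -8/3 kN
  M_B = M₀a(2b-a)/L² = 16·(16/3)·(2·(8/3)-(16/3))/8² = 0 kN·m
Superposition: R_A = 631/240 kN, M_A = 127/20 kN·m, R_B = 1289/240 kN, M_B = -193/20 kN·m

R_A = 631/240 kN, M_A = 127/20 kN·m, R_B = 1289/240 kN, M_B = -193/20 kN·m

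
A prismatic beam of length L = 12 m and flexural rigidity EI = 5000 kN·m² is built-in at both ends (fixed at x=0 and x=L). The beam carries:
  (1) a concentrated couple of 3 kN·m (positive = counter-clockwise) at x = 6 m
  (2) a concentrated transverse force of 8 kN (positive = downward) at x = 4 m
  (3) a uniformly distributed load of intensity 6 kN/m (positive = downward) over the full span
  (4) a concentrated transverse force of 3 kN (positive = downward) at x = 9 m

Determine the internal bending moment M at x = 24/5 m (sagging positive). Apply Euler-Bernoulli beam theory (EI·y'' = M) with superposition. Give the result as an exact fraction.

M(24/5) = 148013/3600 kN·m

Load 1 — applied couple M₀=3 kN·m at a=6 m (b=L-a=6):
  M_1 = R_Ax - M_A  [x≤a] with R_A=3/8, M_A=3/4 = (3/8)·(24/5) - (3/4) = 21/20 kN·m
Load 2 — point force P=8 kN at a=4 m (b=L-a=8):
  M_2 = Pa²(a+3b)(L-x)/L³ - Pa²b/L²  [x>a] = 8·4²·(4+3·8)·(12-(24/5))/12³ - 8·4²·8/12² = 352/45 kN·m
Load 3 — uniform load w=6 kN/m over full span:
  M_3 = wLx/2 - wL²/12 - wx²/2 = 6·12·(24/5)/2 - 6·12²/12 - 6·(24/5)²/2 = 792/25 kN·m
Load 4 — point force P=3 kN at a=9 m (b=L-a=3):
  M_4 = Pb²(3a+b)x/L³ - Pab²/L²  [x≤a] = 3·3²·(3·9+3)·(24/5)/12³ - 3·9·3²/12² = 9/16 kN·m
Superposition: M = Σ M_i = 148013/3600 kN·m ≈ 41.114722 kN·m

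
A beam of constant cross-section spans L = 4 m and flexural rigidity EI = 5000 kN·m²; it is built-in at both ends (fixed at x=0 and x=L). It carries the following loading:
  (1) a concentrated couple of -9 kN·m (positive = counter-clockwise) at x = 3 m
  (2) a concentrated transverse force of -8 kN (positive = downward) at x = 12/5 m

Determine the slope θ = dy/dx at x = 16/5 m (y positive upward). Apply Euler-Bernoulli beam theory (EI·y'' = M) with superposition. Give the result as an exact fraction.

θ(16/5) = -6543/7812500 rad

Load 1 — applied couple M₀=-9 kN·m at a=3 m (b=L-a=1):
  θ_1 = (R_Ax²/2 - M_Ax - M₀(x-a))/EI  [x>a] with R_A=-81/32, M_A=-45/16 = ((-81/32)·(16/5)²/2 - (-45/16)·(16/5) - (-9)·((16/5)-3))/5000 = -27/62500 rad
Load 2 — point force P=-8 kN at a=12/5 m (b=L-a=8/5):
  θ_2 = Pa²(L-x)(2bL-(3b+a)(L-x))/(2L³EI)  [x>a] = (-8)·(12/5)²·(4-(16/5))·(2·(8/5)·4-(3·(8/5)+(12/5))·(4-(16/5)))/(2·4³·5000) = -792/1953125 rad
Superposition: θ = Σ θ_i = -6543/7812500 rad ≈ -0.000838 rad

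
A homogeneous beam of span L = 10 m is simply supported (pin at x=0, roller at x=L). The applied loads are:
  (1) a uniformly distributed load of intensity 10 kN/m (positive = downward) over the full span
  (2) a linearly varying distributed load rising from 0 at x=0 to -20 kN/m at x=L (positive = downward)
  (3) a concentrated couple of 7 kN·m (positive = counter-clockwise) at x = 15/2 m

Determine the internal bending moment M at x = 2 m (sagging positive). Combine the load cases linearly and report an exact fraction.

M(2) = 87/5 kN·m

Load 1 — uniform load w=10 kN/m over full span:
  M_1 = wx(L-x)/2 = 10·2·(10-2)/2 = 80 kN·m
Load 2 — triangular load w₀=-20 kN/m (0→w₀ over full span):
  M_2 = w₀Lx/6 - w₀x³/(6L) = (-20)·10·2/6 - (-20)·2³/(6·10) = -64 kN·m
Load 3 — applied couple M₀=7 kN·m at a=15/2 m (b=L-a=5/2):
  M_3 = M₀x/L  [x≤a] = 7·2/10 = 7/5 kN·m
Superposition: M = Σ M_i = 87/5 kN·m ≈ 17.400000 kN·m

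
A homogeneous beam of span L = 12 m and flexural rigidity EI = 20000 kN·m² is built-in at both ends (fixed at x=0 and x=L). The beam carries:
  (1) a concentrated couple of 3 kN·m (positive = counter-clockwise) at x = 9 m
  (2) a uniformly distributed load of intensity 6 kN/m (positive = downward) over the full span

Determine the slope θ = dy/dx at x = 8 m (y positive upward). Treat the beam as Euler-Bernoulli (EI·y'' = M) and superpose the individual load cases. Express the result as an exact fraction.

Load 1 — applied couple M₀=3 kN·m at a=9 m (b=L-a=3):
  θ_1 = (R_Ax²/2 - M_Ax)/EI  [x≤a] with R_A=9/32, M_A=15/16 = ((9/32)·8²/2 - (15/16)·8)/20000 = 3/40000 rad
Load 2 — uniform load w=6 kN/m over full span:
  θ_2 = -wx(L-x)(L-2x)/(12EI) = -6·8·(12-8)·(12-2·8)/(12·20000) = 2/625 rad
Superposition: θ = Σ θ_i = 131/40000 rad ≈ 0.003275 rad

θ(8) = 131/40000 rad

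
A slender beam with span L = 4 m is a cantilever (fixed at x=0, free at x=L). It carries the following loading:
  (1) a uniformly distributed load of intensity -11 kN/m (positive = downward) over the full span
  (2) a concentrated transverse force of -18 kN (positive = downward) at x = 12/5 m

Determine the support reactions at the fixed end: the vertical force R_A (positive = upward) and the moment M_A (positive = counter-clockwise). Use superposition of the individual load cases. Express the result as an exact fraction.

Load 1 — uniform load w=-11 kN/m over full span:
  R_A = wL = (-11)·4 = -44 kN
  M_A = wL²/2 = (-11)·4²/2 = -88 kN·m
Load 2 — point force P=-18 kN at a=12/5 m (b=L-a=8/5):
  R_A = P = (-18) = -18 kN
  M_A = Pa = (-18)·(12/5) = -216/5 kN·m
Superposition: R_A = -62 kN, M_A = -656/5 kN·m

R_A = -62 kN, M_A = -656/5 kN·m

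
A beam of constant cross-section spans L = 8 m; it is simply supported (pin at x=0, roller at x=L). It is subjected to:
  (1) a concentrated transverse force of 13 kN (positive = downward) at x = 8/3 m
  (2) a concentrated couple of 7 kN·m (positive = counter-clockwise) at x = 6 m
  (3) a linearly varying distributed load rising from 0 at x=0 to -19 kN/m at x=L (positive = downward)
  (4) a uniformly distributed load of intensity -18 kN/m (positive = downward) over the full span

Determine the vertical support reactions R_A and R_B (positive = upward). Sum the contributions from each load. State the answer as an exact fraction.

R_A = -2107/24 kN, R_B = -2861/24 kN

Load 1 — point force P=13 kN at a=8/3 m (b=L-a=16/3):
  R_A = Pb/L = 13·(16/3)/8 = 26/3 kN
  R_B = Pa/L = 13·(8/3)/8 = 13/3 kN
Load 2 — applied couple M₀=7 kN·m at a=6 m (b=L-a=2):
  R_A = M₀/L = 7/8 kN
  R_B = -M₀/L = -7/8 kN
Load 3 — triangular load w₀=-19 kN/m (0→w₀ over full span):
  R_A = w₀L/6 = (-19)·8/6 = -76/3 kN
  R_B = w₀L/3 = (-19)·8/3 = -152/3 kN
Load 4 — uniform load w=-18 kN/m over full span:
  R_A = wL/2 = (-18)·8/2 = -72 kN
  R_B = wL/2 = (-18)·8/2 = -72 kN
Superposition: R_A = -2107/24 kN, R_B = -2861/24 kN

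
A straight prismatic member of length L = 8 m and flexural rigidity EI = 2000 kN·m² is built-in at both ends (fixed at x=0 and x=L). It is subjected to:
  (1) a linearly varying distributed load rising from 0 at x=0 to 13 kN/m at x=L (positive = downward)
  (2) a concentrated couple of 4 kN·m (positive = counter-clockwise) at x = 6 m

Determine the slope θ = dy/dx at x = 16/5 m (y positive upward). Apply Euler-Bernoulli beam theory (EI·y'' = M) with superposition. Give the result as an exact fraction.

Load 1 — triangular load w₀=13 kN/m (0→w₀ over full span):
  θ_1 = -w₀(2x(L-x)(L-2x)(x+2L)+x²(L-x)²)/(120LEI) = -13·(2·(16/5)·(8-(16/5))·(8-2·(16/5))·((16/5)+2·8)+(16/5)²·(8-(16/5))²)/(120·8·2000) = -624/78125 rad
Load 2 — applied couple M₀=4 kN·m at a=6 m (b=L-a=2):
  θ_2 = (R_Ax²/2 - M_Ax)/EI  [x≤a] with R_A=9/16, M_A=5/4 = ((9/16)·(16/5)²/2 - (5/4)·(16/5))/2000 = -7/12500 rad
Superposition: θ = Σ θ_i = -2671/312500 rad ≈ -0.008547 rad

θ(16/5) = -2671/312500 rad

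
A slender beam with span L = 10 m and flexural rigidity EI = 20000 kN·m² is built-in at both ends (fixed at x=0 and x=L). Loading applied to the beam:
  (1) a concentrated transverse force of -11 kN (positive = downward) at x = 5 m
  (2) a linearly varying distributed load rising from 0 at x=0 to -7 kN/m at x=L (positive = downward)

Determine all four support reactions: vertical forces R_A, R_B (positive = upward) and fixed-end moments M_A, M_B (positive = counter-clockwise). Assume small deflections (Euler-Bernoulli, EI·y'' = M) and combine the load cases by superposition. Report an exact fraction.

Load 1 — point force P=-11 kN at a=5 m (b=L-a=5):
  R_A = Pb²(3a+b)/L³ = (-11)·5²·(3·5+5)/10³ = -11/2 kN
  M_A = Pab²/L² = (-11)·5·5²/10² = -55/4 kN·m
  R_B = Pa²(a+3b)/L³ = (-11)·5²·(5+3·5)/10³ = -11/2 kN
  M_B = -Pa²b/L² = -(-11)·5²·5/10² = 55/4 kN·m
Load 2 — triangular load w₀=-7 kN/m (0→w₀ over full span):
  R_A = 3w₀L/20 = 3·(-7)·10/20 = -21/2 kN
  M_A = w₀L²/30 = (-7)·10²/30 = -70/3 kN·m
  R_B = 7w₀L/20 = 7·(-7)·10/20 = -49/2 kN
  M_B = -w₀L²/20 = -(-7)·10²/20 = 35 kN·m
Superposition: R_A = -16 kN, M_A = -445/12 kN·m, R_B = -30 kN, M_B = 195/4 kN·m

R_A = -16 kN, M_A = -445/12 kN·m, R_B = -30 kN, M_B = 195/4 kN·m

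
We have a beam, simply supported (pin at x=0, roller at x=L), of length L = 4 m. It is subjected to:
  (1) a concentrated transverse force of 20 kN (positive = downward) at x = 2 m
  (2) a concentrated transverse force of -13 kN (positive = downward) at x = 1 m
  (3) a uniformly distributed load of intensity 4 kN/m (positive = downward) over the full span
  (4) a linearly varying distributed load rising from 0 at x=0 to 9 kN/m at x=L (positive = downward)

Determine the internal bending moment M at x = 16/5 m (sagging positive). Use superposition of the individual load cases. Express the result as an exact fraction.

M(16/5) = 2179/125 kN·m

Load 1 — point force P=20 kN at a=2 m (b=L-a=2):
  M_1 = Pa(L-x)/L  [x>a] = 20·2·(4-(16/5))/4 = 8 kN·m
Load 2 — point force P=-13 kN at a=1 m (b=L-a=3):
  M_2 = Pa(L-x)/L  [x>a] = (-13)·1·(4-(16/5))/4 = -13/5 kN·m
Load 3 — uniform load w=4 kN/m over full span:
  M_3 = wx(L-x)/2 = 4·(16/5)·(4-(16/5))/2 = 128/25 kN·m
Load 4 — triangular load w₀=9 kN/m (0→w₀ over full span):
  M_4 = w₀Lx/6 - w₀x³/(6L) = 9·4·(16/5)/6 - 9·(16/5)³/(6·4) = 864/125 kN·m
Superposition: M = Σ M_i = 2179/125 kN·m ≈ 17.432000 kN·m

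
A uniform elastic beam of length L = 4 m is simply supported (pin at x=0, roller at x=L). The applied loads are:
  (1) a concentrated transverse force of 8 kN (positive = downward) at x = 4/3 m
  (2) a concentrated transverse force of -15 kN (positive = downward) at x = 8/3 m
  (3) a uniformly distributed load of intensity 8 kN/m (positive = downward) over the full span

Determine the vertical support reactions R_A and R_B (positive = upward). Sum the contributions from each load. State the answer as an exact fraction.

Load 1 — point force P=8 kN at a=4/3 m (b=L-a=8/3):
  R_A = Pb/L = 8·(8/3)/4 = 16/3 kN
  R_B = Pa/L = 8·(4/3)/4 = 8/3 kN
Load 2 — point force P=-15 kN at a=8/3 m (b=L-a=4/3):
  R_A = Pb/L = (-15)·(4/3)/4 = -5 kN
  R_B = Pa/L = (-15)·(8/3)/4 = -10 kN
Load 3 — uniform load w=8 kN/m over full span:
  R_A = wL/2 = 8·4/2 = 16 kN
  R_B = wL/2 = 8·4/2 = 16 kN
Superposition: R_A = 49/3 kN, R_B = 26/3 kN

R_A = 49/3 kN, R_B = 26/3 kN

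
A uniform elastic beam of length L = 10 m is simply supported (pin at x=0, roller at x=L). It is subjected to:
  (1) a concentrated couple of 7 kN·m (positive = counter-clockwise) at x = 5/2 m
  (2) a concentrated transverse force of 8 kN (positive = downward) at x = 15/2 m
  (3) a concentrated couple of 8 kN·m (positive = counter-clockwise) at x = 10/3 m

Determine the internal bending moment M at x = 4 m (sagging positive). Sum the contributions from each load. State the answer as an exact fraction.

M(4) = -1 kN·m

Load 1 — applied couple M₀=7 kN·m at a=5/2 m (b=L-a=15/2):
  M_1 = M₀x/L - M₀  [x>a] = 7·4/10 - 7 = -21/5 kN·m
Load 2 — point force P=8 kN at a=15/2 m (b=L-a=5/2):
  M_2 = Pbx/L  [x≤a] = 8·(5/2)·4/10 = 8 kN·m
Load 3 — applied couple M₀=8 kN·m at a=10/3 m (b=L-a=20/3):
  M_3 = M₀x/L - M₀  [x>a] = 8·4/10 - 8 = -24/5 kN·m
Superposition: M = Σ M_i = -1 kN·m ≈ -1.000000 kN·m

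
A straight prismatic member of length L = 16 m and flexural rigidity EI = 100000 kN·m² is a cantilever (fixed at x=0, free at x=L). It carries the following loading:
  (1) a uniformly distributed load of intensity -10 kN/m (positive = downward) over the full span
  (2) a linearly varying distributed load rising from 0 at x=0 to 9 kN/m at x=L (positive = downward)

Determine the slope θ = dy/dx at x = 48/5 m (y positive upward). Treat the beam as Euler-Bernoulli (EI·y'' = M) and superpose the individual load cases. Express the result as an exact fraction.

θ(48/5) = 41712/1953125 rad

Load 1 — uniform load w=-10 kN/m over full span:
  θ_1 = -wx(x²-3Lx+3L²)/(6EI) = -(-10)·(48/5)·((48/5)²-3·16·(48/5)+3·16²)/(6·100000) = 4992/78125 rad
Load 2 — triangular load w₀=9 kN/m (0→w₀ over full span):
  θ_2 = (w₀Lx²/4-w₀L²x/3-w₀x⁴/(24L))/EI = (9·16·(48/5)²/4-9·16²·(48/5)/3-9·(48/5)⁴/(24·16))/100000 = -83088/1953125 rad
Superposition: θ = Σ θ_i = 41712/1953125 rad ≈ 0.021357 rad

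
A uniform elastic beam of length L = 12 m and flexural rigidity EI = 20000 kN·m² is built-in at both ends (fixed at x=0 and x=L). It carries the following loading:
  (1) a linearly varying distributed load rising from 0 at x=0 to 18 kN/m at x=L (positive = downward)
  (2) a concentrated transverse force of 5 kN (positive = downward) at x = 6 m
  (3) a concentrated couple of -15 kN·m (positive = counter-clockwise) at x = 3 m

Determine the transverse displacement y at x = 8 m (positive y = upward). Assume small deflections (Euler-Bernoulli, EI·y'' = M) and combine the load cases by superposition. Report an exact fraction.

Load 1 — triangular load w₀=18 kN/m (0→w₀ over full span):
  y_1 = -w₀x²(L-x)²(x+2L)/(120LEI) = -18·8²·(12-8)²·(8+2·12)/(120·12·20000) = -64/3125 m
Load 2 — point force P=5 kN at a=6 m (b=L-a=6):
  y_2 = -Pa²(L-x)²(3bL-(3b+a)(L-x))/(6L³EI)  [x>a] = -5·6²·(12-8)²·(3·6·12-(3·6+6)·(12-8))/(6·12³·20000) = -1/600 m
Load 3 — applied couple M₀=-15 kN·m at a=3 m (b=L-a=9):
  y_3 = (R_Ax³/6 - M_Ax²/2 - M₀(x-a)²/2)/EI  [x>a] with R_A=-45/32, M_A=45/16 = ((-45/32)·8³/6 - (45/16)·8²/2 - (-15)·(8-3)²/2)/20000 = -9/8000 m
Superposition: y = Σ y_i = -13963/600000 m ≈ -0.023272 m

y(8) = -13963/600000 m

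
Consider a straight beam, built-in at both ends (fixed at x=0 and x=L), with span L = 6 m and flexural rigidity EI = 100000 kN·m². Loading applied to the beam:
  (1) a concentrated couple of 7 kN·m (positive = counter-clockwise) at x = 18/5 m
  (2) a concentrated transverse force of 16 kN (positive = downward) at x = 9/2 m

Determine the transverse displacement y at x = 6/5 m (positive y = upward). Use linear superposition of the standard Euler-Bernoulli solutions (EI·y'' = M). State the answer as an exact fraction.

y(6/5) = -11403/312500000 m

Load 1 — applied couple M₀=7 kN·m at a=18/5 m (b=L-a=12/5):
  y_1 = (R_Ax³/6 - M_Ax²/2)/EI  [x≤a] with R_A=42/25, M_A=56/25 = ((42/25)·(6/5)³/6 - (56/25)·(6/5)²/2)/100000 = -441/39062500 m
Load 2 — point force P=16 kN at a=9/2 m (b=L-a=3/2):
  y_2 = -Pb²x²(3aL-(3a+b)x)/(6L³EI)  [x≤a] = -16·(3/2)²·(6/5)²·(3·(9/2)·6-(3·(9/2)+(3/2))·(6/5))/(6·6³·100000) = -63/2500000 m
Superposition: y = Σ y_i = -11403/312500000 m ≈ -0.000036 m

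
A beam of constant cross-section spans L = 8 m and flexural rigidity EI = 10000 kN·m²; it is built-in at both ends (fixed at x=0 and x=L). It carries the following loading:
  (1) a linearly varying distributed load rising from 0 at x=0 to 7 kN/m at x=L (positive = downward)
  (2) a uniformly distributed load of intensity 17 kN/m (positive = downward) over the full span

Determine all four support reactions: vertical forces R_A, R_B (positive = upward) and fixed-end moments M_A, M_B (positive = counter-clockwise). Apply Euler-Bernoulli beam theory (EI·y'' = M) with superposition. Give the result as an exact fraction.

Load 1 — triangular load w₀=7 kN/m (0→w₀ over full span):
  R_A = 3w₀L/20 = 3·7·8/20 = 42/5 kN
  M_A = w₀L²/30 = 7·8²/30 = 224/15 kN·m
  R_B = 7w₀L/20 = 7·7·8/20 = 98/5 kN
  M_B = -w₀L²/20 = -7·8²/20 = -112/5 kN·m
Load 2 — uniform load w=17 kN/m over full span:
  R_A = wL/2 = 17·8/2 = 68 kN
  M_A = wL²/12 = 17·8²/12 = 272/3 kN·m
  R_B = wL/2 = 17·8/2 = 68 kN
  M_B = -wL²/12 = -17·8²/12 = -272/3 kN·m
Superposition: R_A = 382/5 kN, M_A = 528/5 kN·m, R_B = 438/5 kN, M_B = -1696/15 kN·m

R_A = 382/5 kN, M_A = 528/5 kN·m, R_B = 438/5 kN, M_B = -1696/15 kN·m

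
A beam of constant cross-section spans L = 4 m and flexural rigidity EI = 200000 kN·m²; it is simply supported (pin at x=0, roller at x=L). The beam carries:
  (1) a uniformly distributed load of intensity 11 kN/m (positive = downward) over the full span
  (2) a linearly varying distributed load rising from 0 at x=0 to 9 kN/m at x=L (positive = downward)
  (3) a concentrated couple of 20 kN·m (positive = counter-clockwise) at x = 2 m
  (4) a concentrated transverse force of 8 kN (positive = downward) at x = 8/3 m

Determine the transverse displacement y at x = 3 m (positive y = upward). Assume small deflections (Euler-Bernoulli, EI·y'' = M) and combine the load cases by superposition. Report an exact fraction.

Load 1 — uniform load w=11 kN/m over full span:
  y_1 = -wx(L³-2Lx²+x³)/(24EI) = -11·3·(4³-2·4·3²+3³)/(24·200000) = -209/1600000 m
Load 2 — triangular load w₀=9 kN/m (0→w₀ over full span):
  y_2 = -w₀x(7L⁴-10L²x²+3x⁴)/(360LEI) = -9·3·(7·4⁴-10·4²·3²+3·3⁴)/(360·4·200000) = -357/6400000 m
Load 3 — applied couple M₀=20 kN·m at a=2 m (b=L-a=2):
  y_3 = (M₀x³/(6L)-M₀(x-a)²/2+C₁x)/EI  [x>a] with C₁=M₀(3b²-L²)/(6L)=-10/3 = (20·3³/(6·4)-20·(3-2)²/2+(-10/3)·3)/200000 = 1/80000 m
Load 4 — point force P=8 kN at a=8/3 m (b=L-a=4/3):
  y_4 = -Pa(L-x)(2Lx-a²-x²)/(6LEI)  [x>a] = -8·(8/3)·(4-3)·(2·4·3-(8/3)²-3²)/(6·4·200000) = -71/2025000 m
Superposition: y = Σ y_i = -108329/518400000 m ≈ -0.000209 m

y(3) = -108329/518400000 m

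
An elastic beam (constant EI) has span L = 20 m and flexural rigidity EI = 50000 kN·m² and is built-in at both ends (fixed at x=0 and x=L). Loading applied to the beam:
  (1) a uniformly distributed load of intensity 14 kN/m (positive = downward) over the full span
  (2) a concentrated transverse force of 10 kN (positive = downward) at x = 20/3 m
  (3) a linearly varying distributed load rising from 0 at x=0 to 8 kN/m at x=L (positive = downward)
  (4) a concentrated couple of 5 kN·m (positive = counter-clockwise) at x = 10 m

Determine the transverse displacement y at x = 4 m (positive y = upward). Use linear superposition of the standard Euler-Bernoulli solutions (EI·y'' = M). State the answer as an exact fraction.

y(4) = -3193531/50625000 m

Load 1 — uniform load w=14 kN/m over full span:
  y_1 = -wx²(L-x)²/(24EI) = -14·4²·(20-4)²/(24·50000) = -448/9375 m
Load 2 — point force P=10 kN at a=20/3 m (b=L-a=40/3):
  y_2 = -Pb²x²(3aL-(3a+b)x)/(6L³EI)  [x≤a] = -10·(40/3)²·4²·(3·(20/3)·20-(3·(20/3)+(40/3))·4)/(6·20³·50000) = -32/10125 m
Load 3 — triangular load w₀=8 kN/m (0→w₀ over full span):
  y_3 = -w₀x²(L-x)²(x+2L)/(120LEI) = -8·4²·(20-4)²·(4+2·20)/(120·20·50000) = -2816/234375 m
Load 4 — applied couple M₀=5 kN·m at a=10 m (b=L-a=10):
  y_4 = (R_Ax³/6 - M_Ax²/2)/EI  [x≤a] with R_A=3/8, M_A=5/4 = ((3/8)·4³/6 - (5/4)·4²/2)/50000 = -3/25000 m
Superposition: y = Σ y_i = -3193531/50625000 m ≈ -0.063082 m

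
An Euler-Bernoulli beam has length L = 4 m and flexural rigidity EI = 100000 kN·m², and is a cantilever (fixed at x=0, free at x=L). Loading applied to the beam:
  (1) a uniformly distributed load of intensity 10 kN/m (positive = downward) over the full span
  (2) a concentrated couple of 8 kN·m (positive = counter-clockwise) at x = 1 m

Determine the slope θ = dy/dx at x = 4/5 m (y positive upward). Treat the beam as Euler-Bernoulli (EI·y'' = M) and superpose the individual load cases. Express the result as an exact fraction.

Load 1 — uniform load w=10 kN/m over full span:
  θ_1 = -wx(x²-3Lx+3L²)/(6EI) = -10·(4/5)·((4/5)²-3·4·(4/5)+3·4²)/(6·100000) = -122/234375 rad
Load 2 — applied couple M₀=8 kN·m at a=1 m (b=L-a=3):
  θ_2 = M₀x/EI  [x≤a] = 8·(4/5)/100000 = 1/15625 rad
Superposition: θ = Σ θ_i = -107/234375 rad ≈ -0.000457 rad

θ(4/5) = -107/234375 rad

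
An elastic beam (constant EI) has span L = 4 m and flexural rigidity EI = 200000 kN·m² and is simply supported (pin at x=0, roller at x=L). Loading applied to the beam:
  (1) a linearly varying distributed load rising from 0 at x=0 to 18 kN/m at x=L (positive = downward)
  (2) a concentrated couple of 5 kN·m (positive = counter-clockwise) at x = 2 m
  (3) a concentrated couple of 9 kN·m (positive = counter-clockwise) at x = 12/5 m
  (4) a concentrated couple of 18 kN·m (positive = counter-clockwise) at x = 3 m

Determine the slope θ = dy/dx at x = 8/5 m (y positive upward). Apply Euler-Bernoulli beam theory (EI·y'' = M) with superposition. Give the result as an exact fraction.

Load 1 — triangular load w₀=18 kN/m (0→w₀ over full span):
  θ_1 = -w₀(7L⁴-30L²x²+15x⁴)/(360LEI) = -18·(7·4⁴-30·4²·(8/5)²+15·(8/5)⁴)/(360·4·200000) = -323/7812500 rad
Load 2 — applied couple M₀=5 kN·m at a=2 m (b=L-a=2):
  θ_2 = (M₀x²/(2L)+C₁)/EI  [x≤a] with C₁=M₀(3b²-L²)/(6L)=-5/6 = (5·(8/5)²/(2·4)+(-5/6))/200000 = 23/6000000 rad
Load 3 — applied couple M₀=9 kN·m at a=12/5 m (b=L-a=8/5):
  θ_3 = (M₀x²/(2L)+C₁)/EI  [x≤a] with C₁=M₀(3b²-L²)/(6L)=-78/25 = (9·(8/5)²/(2·4)+(-78/25))/200000 = -3/2500000 rad
Load 4 — applied couple M₀=18 kN·m at a=3 m (b=L-a=1):
  θ_4 = (M₀x²/(2L)+C₁)/EI  [x≤a] with C₁=M₀(3b²-L²)/(6L)=-39/4 = (18·(8/5)²/(2·4)+(-39/4))/200000 = -399/20000000 rad
Superposition: θ = Σ θ_i = -87991/1500000000 rad ≈ -0.000059 rad

θ(8/5) = -87991/1500000000 rad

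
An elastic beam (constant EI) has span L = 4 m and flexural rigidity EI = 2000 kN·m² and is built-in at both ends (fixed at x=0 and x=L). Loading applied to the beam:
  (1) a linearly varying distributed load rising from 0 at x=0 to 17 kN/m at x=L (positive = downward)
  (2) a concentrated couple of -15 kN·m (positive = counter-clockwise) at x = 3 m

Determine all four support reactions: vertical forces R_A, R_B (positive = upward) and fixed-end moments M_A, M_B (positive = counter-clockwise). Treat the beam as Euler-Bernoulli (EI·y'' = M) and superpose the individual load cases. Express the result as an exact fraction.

R_A = 957/160 kN, M_A = 1051/240 kN·m, R_B = 4483/160 kN, M_B = -863/80 kN·m

Load 1 — triangular load w₀=17 kN/m (0→w₀ over full span):
  R_A = 3w₀L/20 = 3·17·4/20 = 51/5 kN
  M_A = w₀L²/30 = 17·4²/30 = 136/15 kN·m
  R_B = 7w₀L/20 = 7·17·4/20 = 119/5 kN
  M_B = -w₀L²/20 = -17·4²/20 = -68/5 kN·m
Load 2 — applied couple M₀=-15 kN·m at a=3 m (b=L-a=1):
  R_A = 6M₀ab/L³ = 6·(-15)·3·1/4³ = -135/32 kN
  M_A = M₀b(2a-b)/L² = (-15)·1·(2·3-1)/4² = -75/16 kN·m
  R_B = -6M₀ab/L³ = -6·(-15)·3·1/4³ = 135/32 kN
  M_B = M₀a(2b-a)/L² = (-15)·3·(2·1-3)/4² = 45/16 kN·m
Superposition: R_A = 957/160 kN, M_A = 1051/240 kN·m, R_B = 4483/160 kN, M_B = -863/80 kN·m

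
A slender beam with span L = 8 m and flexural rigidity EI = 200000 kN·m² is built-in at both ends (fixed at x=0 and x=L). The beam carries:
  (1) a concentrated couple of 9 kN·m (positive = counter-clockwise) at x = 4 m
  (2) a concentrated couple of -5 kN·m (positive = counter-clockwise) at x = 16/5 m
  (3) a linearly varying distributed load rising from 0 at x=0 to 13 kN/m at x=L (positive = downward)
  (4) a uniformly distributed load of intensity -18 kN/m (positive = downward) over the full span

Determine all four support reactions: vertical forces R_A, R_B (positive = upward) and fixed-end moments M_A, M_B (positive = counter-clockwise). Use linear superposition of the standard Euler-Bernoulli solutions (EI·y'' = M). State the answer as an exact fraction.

R_A = -4449/80 kN, M_A = -3997/60 kN·m, R_B = -2911/80 kN, M_B = 1101/20 kN·m

Load 1 — applied couple M₀=9 kN·m at a=4 m (b=L-a=4):
  R_A = 6M₀ab/L³ = 6·9·4·4/8³ = 27/16 kN
  M_A = M₀b(2a-b)/L² = 9·4·(2·4-4)/8² = 9/4 kN·m
  R_B = -6M₀ab/L³ = -6·9·4·4/8³ = -27/16 kN
  M_B = M₀a(2b-a)/L² = 9·4·(2·4-4)/8² = 9/4 kN·m
Load 2 — applied couple M₀=-5 kN·m at a=16/5 m (b=L-a=24/5):
  R_A = 6M₀ab/L³ = 6·(-5)·(16/5)·(24/5)/8³ = -9/10 kN
  M_A = M₀b(2a-b)/L² = (-5)·(24/5)·(2·(16/5)-(24/5))/8² = -3/5 kN·m
  R_B = -6M₀ab/L³ = -6·(-5)·(16/5)·(24/5)/8³ = 9/10 kN
  M_B = M₀a(2b-a)/L² = (-5)·(16/5)·(2·(24/5)-(16/5))/8² = -8/5 kN·m
Load 3 — triangular load w₀=13 kN/m (0→w₀ over full span):
  R_A = 3w₀L/20 = 3·13·8/20 = 78/5 kN
  M_A = w₀L²/30 = 13·8²/30 = 416/15 kN·m
  R_B = 7w₀L/20 = 7·13·8/20 = 182/5 kN
  M_B = -w₀L²/20 = -13·8²/20 = -208/5 kN·m
Load 4 — uniform load w=-18 kN/m over full span:
  R_A = wL/2 = (-18)·8/2 = -72 kN
  M_A = wL²/12 = (-18)·8²/12 = -96 kN·m
  R_B = wL/2 = (-18)·8/2 = -72 kN
  M_B = -wL²/12 = -(-18)·8²/12 = 96 kN·m
Superposition: R_A = -4449/80 kN, M_A = -3997/60 kN·m, R_B = -2911/80 kN, M_B = 1101/20 kN·m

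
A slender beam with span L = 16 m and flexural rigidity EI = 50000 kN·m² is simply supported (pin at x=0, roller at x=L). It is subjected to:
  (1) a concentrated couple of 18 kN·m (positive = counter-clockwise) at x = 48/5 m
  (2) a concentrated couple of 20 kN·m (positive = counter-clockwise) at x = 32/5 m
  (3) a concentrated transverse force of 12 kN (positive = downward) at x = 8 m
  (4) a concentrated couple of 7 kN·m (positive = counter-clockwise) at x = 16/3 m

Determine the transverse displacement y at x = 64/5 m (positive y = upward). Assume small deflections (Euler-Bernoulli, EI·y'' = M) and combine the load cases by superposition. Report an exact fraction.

Load 1 — applied couple M₀=18 kN·m at a=48/5 m (b=L-a=32/5):
  y_1 = (M₀x³/(6L)-M₀(x-a)²/2+C₁x)/EI  [x>a] with C₁=M₀(3b²-L²)/(6L)=-624/25 = (18·(64/5)³/(6·16)-18·((64/5)-(48/5))²/2+(-624/25)·(64/5))/50000 = -144/390625 m
Load 2 — applied couple M₀=20 kN·m at a=32/5 m (b=L-a=48/5):
  y_2 = (M₀x³/(6L)-M₀(x-a)²/2+C₁x)/EI  [x>a] with C₁=M₀(3b²-L²)/(6L)=64/15 = (20·(64/5)³/(6·16)-20·((64/5)-(32/5))²/2+(64/15)·(64/5))/50000 = 128/78125 m
Load 3 — point force P=12 kN at a=8 m (b=L-a=8):
  y_3 = -Pa(L-x)(2Lx-a²-x²)/(6LEI)  [x>a] = -12·8·(16-(64/5))·(2·16·(64/5)-8²-(64/5)²)/(6·16·50000) = -4544/390625 m
Load 4 — applied couple M₀=7 kN·m at a=16/3 m (b=L-a=32/3):
  y_4 = (M₀x³/(6L)-M₀(x-a)²/2+C₁x)/EI  [x>a] with C₁=M₀(3b²-L²)/(6L)=56/9 = (7·(64/5)³/(6·16)-7·((64/5)-(16/3))²/2+(56/9)·(64/5))/50000 = 2632/3515625 m
Superposition: y = Σ y_i = -1352/140625 m ≈ -0.009614 m

y(64/5) = -1352/140625 m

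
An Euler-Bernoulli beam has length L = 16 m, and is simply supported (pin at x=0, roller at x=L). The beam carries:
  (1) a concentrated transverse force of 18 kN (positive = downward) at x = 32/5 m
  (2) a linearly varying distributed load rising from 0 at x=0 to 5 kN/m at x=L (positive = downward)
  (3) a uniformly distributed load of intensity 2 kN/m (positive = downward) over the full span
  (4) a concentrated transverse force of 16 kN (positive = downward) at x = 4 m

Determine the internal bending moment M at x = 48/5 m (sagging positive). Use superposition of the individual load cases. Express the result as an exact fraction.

Load 1 — point force P=18 kN at a=32/5 m (b=L-a=48/5):
  M_1 = Pa(L-x)/L  [x>a] = 18·(32/5)·(16-(48/5))/16 = 1152/25 kN·m
Load 2 — triangular load w₀=5 kN/m (0→w₀ over full span):
  M_2 = w₀Lx/6 - w₀x³/(6L) = 5·16·(48/5)/6 - 5·(48/5)³/(6·16) = 2048/25 kN·m
Load 3 — uniform load w=2 kN/m over full span:
  M_3 = wx(L-x)/2 = 2·(48/5)·(16-(48/5))/2 = 1536/25 kN·m
Load 4 — point force P=16 kN at a=4 m (b=L-a=12):
  M_4 = Pa(L-x)/L  [x>a] = 16·4·(16-(48/5))/16 = 128/5 kN·m
Superposition: M = Σ M_i = 5376/25 kN·m ≈ 215.040000 kN·m

M(48/5) = 5376/25 kN·m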